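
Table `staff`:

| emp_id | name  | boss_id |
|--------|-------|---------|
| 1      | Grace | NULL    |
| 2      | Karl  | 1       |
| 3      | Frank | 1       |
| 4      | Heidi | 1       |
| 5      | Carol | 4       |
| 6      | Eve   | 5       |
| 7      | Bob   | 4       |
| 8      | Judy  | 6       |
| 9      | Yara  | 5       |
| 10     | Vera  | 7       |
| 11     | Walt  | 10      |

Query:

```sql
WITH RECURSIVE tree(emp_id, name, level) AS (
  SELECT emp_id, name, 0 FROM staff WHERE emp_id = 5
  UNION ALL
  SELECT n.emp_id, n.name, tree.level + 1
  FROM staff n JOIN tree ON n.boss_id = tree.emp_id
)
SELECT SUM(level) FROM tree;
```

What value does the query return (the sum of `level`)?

Base: emp_id=5 (Carol) at level 0.
Iteration 1: rows with boss_id in {5} -> Eve (id 6, level 1), Yara (id 9, level 1).
Iteration 2: rows with boss_id in {6,9} -> Judy (id 8, level 2).
Iteration 3: no rows with boss_id in {8}; recursion stops.
SUM(level) = 0 + 1 + 1 + 2 = 4.

4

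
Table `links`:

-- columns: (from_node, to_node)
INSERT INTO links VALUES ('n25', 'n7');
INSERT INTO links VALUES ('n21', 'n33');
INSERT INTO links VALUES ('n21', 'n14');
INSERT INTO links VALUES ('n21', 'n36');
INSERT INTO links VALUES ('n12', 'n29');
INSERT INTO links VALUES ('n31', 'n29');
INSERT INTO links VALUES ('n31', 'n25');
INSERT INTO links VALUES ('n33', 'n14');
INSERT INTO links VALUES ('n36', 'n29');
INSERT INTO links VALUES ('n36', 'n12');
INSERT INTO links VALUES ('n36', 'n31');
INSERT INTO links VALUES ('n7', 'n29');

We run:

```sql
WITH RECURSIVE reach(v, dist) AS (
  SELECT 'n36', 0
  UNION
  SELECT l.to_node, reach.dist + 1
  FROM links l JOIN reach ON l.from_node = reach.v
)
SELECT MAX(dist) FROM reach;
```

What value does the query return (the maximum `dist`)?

4

Base: (n36, dist=0).
Iteration 1: edges from {n36} -> (n12, dist=1), (n29, dist=1), (n31, dist=1).
Iteration 2: edges from {n12,n29,n31} -> (n25, dist=2), (n29, dist=2). [UNION drops 1 duplicate row(s)]
Iteration 3: edges from {n25,n29} -> (n7, dist=3).
Iteration 4: edges from {n7} -> (n29, dist=4).
Iteration 5: no outgoing edges from {n29}; recursion stops.
dist values: 0, 1, 1, 1, 2, 2, 3, 4; the maximum is 4.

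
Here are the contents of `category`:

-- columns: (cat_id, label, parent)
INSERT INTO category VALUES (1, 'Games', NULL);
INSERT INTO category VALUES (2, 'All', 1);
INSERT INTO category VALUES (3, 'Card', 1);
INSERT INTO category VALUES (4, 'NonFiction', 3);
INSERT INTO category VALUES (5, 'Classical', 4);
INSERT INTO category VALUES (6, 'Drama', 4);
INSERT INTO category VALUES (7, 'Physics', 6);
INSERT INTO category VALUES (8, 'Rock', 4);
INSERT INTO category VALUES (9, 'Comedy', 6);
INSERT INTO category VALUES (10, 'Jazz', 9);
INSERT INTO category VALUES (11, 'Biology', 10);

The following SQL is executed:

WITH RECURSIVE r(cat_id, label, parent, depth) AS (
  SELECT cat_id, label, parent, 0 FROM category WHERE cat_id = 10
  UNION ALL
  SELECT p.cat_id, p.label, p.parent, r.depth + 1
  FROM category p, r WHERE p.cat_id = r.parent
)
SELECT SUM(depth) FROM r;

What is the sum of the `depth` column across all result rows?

15

Base: cat_id=10 (Jazz), parent=9, depth 0.
Iteration 1: join on cat_id=9 -> Comedy (id 9, parent=6, depth 1).
Iteration 2: join on cat_id=6 -> Drama (id 6, parent=4, depth 2).
Iteration 3: join on cat_id=4 -> NonFiction (id 4, parent=3, depth 3).
Iteration 4: join on cat_id=3 -> Card (id 3, parent=1, depth 4).
Iteration 5: join on cat_id=1 -> Games (id 1, parent=NULL, depth 5).
Iteration 6: parent is NULL; no match; recursion stops.
SUM(depth) = 0 + 1 + 2 + 3 + 4 + 5 = 15.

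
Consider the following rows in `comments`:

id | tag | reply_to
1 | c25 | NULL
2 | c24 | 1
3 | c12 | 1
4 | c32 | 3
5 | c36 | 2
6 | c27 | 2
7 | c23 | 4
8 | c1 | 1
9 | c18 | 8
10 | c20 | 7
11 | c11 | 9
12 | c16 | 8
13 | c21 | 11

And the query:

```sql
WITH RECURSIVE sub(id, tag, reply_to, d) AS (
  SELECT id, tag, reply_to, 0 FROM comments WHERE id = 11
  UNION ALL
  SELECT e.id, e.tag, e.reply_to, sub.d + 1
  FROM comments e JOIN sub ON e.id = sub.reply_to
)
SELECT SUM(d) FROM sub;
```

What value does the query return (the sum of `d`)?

6

Base: id=11 (c11), reply_to=9, d 0.
Iteration 1: join on id=9 -> c18 (id 9, reply_to=8, d 1).
Iteration 2: join on id=8 -> c1 (id 8, reply_to=1, d 2).
Iteration 3: join on id=1 -> c25 (id 1, reply_to=NULL, d 3).
Iteration 4: reply_to is NULL; no match; recursion stops.
SUM(d) = 0 + 1 + 2 + 3 = 6.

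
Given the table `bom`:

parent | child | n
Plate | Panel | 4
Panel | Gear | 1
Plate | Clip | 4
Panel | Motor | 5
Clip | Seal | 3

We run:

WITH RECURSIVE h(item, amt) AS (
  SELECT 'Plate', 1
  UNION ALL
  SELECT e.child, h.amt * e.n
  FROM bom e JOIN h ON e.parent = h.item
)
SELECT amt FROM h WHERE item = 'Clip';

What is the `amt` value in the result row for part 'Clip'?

4

Base: (Plate, amt=1).
Iteration 1: components of {Plate} -> Clip = 1*4 = 4, Panel = 1*4 = 4.
Iteration 2: components of {Clip,Panel} -> Gear = 4*1 = 4, Motor = 4*5 = 20, Seal = 4*3 = 12.
Iteration 3: no further components; recursion stops.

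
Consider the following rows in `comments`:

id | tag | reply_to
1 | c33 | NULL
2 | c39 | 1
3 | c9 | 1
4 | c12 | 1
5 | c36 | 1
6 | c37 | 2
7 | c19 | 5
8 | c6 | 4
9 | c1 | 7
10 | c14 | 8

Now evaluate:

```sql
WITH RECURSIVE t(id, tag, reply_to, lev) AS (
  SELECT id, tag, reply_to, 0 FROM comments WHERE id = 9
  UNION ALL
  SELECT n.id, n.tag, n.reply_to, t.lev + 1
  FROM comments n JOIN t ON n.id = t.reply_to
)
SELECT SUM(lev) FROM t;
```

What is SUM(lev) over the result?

6

Base: id=9 (c1), reply_to=7, lev 0.
Iteration 1: join on id=7 -> c19 (id 7, reply_to=5, lev 1).
Iteration 2: join on id=5 -> c36 (id 5, reply_to=1, lev 2).
Iteration 3: join on id=1 -> c33 (id 1, reply_to=NULL, lev 3).
Iteration 4: reply_to is NULL; no match; recursion stops.
SUM(lev) = 0 + 1 + 2 + 3 = 6.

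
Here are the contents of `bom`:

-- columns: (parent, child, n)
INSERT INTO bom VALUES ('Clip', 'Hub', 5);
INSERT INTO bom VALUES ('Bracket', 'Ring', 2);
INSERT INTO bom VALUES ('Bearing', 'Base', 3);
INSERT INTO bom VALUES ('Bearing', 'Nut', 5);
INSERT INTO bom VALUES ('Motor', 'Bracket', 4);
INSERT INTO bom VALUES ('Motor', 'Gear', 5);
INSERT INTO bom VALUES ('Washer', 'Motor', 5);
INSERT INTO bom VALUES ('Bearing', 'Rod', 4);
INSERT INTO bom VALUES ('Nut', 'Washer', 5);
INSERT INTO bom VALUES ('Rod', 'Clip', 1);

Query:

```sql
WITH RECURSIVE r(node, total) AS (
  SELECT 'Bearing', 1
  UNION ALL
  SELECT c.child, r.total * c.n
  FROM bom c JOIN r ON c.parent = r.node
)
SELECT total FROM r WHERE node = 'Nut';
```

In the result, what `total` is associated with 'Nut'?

Base: (Bearing, total=1).
Iteration 1: components of {Bearing} -> Base = 1*3 = 3, Nut = 1*5 = 5, Rod = 1*4 = 4.
Iteration 2: components of {Base,Nut,Rod} -> Clip = 4*1 = 4, Washer = 5*5 = 25.
Iteration 3: components of {Clip,Washer} -> Hub = 4*5 = 20, Motor = 25*5 = 125.
Iteration 4: components of {Hub,Motor} -> Bracket = 125*4 = 500, Gear = 125*5 = 625.
Iteration 5: components of {Bracket,Gear} -> Ring = 500*2 = 1000.
Iteration 6: no further components; recursion stops.

5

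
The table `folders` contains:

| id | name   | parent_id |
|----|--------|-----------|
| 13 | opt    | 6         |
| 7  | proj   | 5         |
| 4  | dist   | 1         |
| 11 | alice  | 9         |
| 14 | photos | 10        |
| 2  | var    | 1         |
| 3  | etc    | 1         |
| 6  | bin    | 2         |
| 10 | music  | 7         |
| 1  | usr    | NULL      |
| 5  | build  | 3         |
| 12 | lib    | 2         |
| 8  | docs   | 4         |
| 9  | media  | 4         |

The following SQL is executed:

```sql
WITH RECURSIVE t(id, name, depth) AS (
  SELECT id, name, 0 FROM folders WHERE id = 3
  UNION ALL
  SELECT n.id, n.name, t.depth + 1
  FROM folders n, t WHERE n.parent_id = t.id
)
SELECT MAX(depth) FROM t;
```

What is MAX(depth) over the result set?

4

Base: id=3 (etc) at depth 0.
Iteration 1: rows with parent_id in {3} -> build (id 5, depth 1).
Iteration 2: rows with parent_id in {5} -> proj (id 7, depth 2).
Iteration 3: rows with parent_id in {7} -> music (id 10, depth 3).
Iteration 4: rows with parent_id in {10} -> photos (id 14, depth 4).
Iteration 5: no rows with parent_id in {14}; recursion stops.
depth values: 0, 1, 2, 3, 4; the maximum is 4.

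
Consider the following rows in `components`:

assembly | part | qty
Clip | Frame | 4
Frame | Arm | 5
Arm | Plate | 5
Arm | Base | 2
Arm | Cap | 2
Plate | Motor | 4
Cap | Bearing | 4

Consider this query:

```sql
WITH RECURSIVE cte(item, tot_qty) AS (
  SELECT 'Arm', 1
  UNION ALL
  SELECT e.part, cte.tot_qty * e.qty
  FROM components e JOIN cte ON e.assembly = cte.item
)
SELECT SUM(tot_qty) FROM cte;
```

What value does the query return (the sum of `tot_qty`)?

Base: (Arm, tot_qty=1).
Iteration 1: components of {Arm} -> Base = 1*2 = 2, Cap = 1*2 = 2, Plate = 1*5 = 5.
Iteration 2: components of {Base,Cap,Plate} -> Bearing = 2*4 = 8, Motor = 5*4 = 20.
Iteration 3: no further components; recursion stops.
SUM(tot_qty) = 1 + 5 + 2 + 2 + 20 + 8 = 38.

38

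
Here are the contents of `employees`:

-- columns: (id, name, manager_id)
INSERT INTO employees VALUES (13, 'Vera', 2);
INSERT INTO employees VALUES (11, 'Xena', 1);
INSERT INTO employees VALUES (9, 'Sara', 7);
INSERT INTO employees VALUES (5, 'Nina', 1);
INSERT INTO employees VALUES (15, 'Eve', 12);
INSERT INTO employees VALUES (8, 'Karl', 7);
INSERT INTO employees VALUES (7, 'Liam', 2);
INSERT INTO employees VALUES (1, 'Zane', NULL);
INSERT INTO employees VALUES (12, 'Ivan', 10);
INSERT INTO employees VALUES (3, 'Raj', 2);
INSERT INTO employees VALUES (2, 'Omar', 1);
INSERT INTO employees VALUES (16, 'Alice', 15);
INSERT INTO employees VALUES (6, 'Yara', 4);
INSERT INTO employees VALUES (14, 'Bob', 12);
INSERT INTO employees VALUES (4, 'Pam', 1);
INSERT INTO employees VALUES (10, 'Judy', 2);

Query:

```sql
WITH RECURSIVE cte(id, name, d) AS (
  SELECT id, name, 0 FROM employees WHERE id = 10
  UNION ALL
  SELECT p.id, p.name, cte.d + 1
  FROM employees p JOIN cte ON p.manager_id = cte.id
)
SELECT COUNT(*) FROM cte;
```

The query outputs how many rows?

Base: id=10 (Judy) at d 0.
Iteration 1: rows with manager_id in {10} -> Ivan (id 12, d 1).
Iteration 2: rows with manager_id in {12} -> Bob (id 14, d 2), Eve (id 15, d 2).
Iteration 3: rows with manager_id in {14,15} -> Alice (id 16, d 3).
Iteration 4: no rows with manager_id in {16}; recursion stops.
Total rows emitted: 5.

5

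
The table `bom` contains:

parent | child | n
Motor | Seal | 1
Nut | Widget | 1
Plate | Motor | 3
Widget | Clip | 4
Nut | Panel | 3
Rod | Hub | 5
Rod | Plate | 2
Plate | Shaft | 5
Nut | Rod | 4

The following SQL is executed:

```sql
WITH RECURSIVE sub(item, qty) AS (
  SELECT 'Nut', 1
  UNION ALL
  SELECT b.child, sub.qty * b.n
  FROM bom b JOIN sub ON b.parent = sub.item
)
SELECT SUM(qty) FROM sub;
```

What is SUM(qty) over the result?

Base: (Nut, qty=1).
Iteration 1: components of {Nut} -> Panel = 1*3 = 3, Rod = 1*4 = 4, Widget = 1*1 = 1.
Iteration 2: components of {Panel,Rod,Widget} -> Clip = 1*4 = 4, Hub = 4*5 = 20, Plate = 4*2 = 8.
Iteration 3: components of {Clip,Hub,Plate} -> Motor = 8*3 = 24, Shaft = 8*5 = 40.
Iteration 4: components of {Motor,Shaft} -> Seal = 24*1 = 24.
Iteration 5: no further components; recursion stops.
SUM(qty) = 1 + 4 + 1 + 3 + 20 + 8 + 4 + 24 + 40 + 24 = 129.

129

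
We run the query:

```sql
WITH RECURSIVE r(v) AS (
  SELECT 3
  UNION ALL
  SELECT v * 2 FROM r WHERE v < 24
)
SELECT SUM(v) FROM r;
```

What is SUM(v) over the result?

Base: v=3.
Iteration 1: 3 < 24 holds -> v = 3 * 2 = 6.
Iteration 2: 6 < 24 holds -> v = 6 * 2 = 12.
Iteration 3: 12 < 24 holds -> v = 12 * 2 = 24.
Iteration 4: 24 < 24 fails; recursion stops.
SUM(v) = 3 + 6 + 12 + 24 = 45.

45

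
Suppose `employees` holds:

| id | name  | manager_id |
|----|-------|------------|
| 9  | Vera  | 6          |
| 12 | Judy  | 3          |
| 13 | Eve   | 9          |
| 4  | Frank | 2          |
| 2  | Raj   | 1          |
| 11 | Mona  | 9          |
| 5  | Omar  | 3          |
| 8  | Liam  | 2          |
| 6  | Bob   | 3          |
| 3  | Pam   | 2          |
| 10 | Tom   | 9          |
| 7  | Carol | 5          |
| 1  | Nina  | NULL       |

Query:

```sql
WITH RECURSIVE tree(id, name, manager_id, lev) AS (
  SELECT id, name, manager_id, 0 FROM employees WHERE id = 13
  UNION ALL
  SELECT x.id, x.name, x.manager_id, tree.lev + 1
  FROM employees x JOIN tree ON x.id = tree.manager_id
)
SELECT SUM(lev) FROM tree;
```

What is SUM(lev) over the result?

Base: id=13 (Eve), manager_id=9, lev 0.
Iteration 1: join on id=9 -> Vera (id 9, manager_id=6, lev 1).
Iteration 2: join on id=6 -> Bob (id 6, manager_id=3, lev 2).
Iteration 3: join on id=3 -> Pam (id 3, manager_id=2, lev 3).
Iteration 4: join on id=2 -> Raj (id 2, manager_id=1, lev 4).
Iteration 5: join on id=1 -> Nina (id 1, manager_id=NULL, lev 5).
Iteration 6: manager_id is NULL; no match; recursion stops.
SUM(lev) = 0 + 1 + 2 + 3 + 4 + 5 = 15.

15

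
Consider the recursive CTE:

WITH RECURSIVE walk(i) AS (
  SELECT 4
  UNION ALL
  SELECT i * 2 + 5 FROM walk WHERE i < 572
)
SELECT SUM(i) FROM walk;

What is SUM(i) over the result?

Base: i=4.
Iteration 1: 4 < 572 holds -> i = 4 * 2 + 5 = 13.
Iteration 2: 13 < 572 holds -> i = 13 * 2 + 5 = 31.
Iteration 3: 31 < 572 holds -> i = 31 * 2 + 5 = 67.
Iteration 4: 67 < 572 holds -> i = 67 * 2 + 5 = 139.
Iteration 5: 139 < 572 holds -> i = 139 * 2 + 5 = 283.
Iteration 6: 283 < 572 holds -> i = 283 * 2 + 5 = 571.
Iteration 7: 571 < 572 holds -> i = 571 * 2 + 5 = 1147.
Iteration 8: 1147 < 572 fails; recursion stops.
SUM(i) = 4 + 13 + 31 + 67 + 139 + 283 + 571 + 1147 = 2255.

2255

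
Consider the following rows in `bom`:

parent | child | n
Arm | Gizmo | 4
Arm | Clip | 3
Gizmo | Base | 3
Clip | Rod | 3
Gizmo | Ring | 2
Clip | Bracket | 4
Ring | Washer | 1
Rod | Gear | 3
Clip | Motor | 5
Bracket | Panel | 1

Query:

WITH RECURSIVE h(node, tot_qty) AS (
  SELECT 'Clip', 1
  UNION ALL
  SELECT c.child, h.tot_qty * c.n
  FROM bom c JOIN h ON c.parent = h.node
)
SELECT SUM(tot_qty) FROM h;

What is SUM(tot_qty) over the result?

Base: (Clip, tot_qty=1).
Iteration 1: components of {Clip} -> Bracket = 1*4 = 4, Motor = 1*5 = 5, Rod = 1*3 = 3.
Iteration 2: components of {Bracket,Motor,Rod} -> Gear = 3*3 = 9, Panel = 4*1 = 4.
Iteration 3: no further components; recursion stops.
SUM(tot_qty) = 1 + 3 + 4 + 5 + 9 + 4 = 26.

26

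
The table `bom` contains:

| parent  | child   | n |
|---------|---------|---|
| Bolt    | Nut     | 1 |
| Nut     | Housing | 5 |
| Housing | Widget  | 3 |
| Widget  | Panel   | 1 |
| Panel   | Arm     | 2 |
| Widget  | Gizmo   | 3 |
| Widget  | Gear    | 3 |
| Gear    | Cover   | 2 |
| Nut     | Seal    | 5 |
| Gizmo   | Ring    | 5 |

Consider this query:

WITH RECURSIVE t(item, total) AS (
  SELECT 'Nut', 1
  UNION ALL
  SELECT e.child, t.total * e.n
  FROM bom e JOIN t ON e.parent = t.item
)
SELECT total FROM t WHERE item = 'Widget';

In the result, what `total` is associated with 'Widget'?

Base: (Nut, total=1).
Iteration 1: components of {Nut} -> Housing = 1*5 = 5, Seal = 1*5 = 5.
Iteration 2: components of {Housing,Seal} -> Widget = 5*3 = 15.
Iteration 3: components of {Widget} -> Gear = 15*3 = 45, Gizmo = 15*3 = 45, Panel = 15*1 = 15.
Iteration 4: components of {Gear,Gizmo,Panel} -> Arm = 15*2 = 30, Cover = 45*2 = 90, Ring = 45*5 = 225.
Iteration 5: no further components; recursion stops.

15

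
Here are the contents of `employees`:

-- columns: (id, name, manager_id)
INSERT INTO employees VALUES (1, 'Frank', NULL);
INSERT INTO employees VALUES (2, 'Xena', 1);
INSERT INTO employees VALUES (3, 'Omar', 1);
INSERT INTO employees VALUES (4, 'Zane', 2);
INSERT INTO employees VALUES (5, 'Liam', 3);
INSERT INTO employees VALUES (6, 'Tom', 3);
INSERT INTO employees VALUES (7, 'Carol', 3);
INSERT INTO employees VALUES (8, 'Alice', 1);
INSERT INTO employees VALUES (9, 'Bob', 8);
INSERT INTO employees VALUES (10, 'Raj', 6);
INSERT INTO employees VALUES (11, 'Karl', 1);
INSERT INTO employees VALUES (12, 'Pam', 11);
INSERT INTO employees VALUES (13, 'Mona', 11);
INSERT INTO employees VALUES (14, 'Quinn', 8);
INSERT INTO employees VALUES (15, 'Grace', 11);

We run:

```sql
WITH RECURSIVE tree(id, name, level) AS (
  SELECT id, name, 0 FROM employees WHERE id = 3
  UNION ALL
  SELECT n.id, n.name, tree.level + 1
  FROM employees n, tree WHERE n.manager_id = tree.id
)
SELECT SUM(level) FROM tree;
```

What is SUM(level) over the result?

5

Base: id=3 (Omar) at level 0.
Iteration 1: rows with manager_id in {3} -> Liam (id 5, level 1), Tom (id 6, level 1), Carol (id 7, level 1).
Iteration 2: rows with manager_id in {5,6,7} -> Raj (id 10, level 2).
Iteration 3: no rows with manager_id in {10}; recursion stops.
SUM(level) = 0 + 1 + 1 + 1 + 2 = 5.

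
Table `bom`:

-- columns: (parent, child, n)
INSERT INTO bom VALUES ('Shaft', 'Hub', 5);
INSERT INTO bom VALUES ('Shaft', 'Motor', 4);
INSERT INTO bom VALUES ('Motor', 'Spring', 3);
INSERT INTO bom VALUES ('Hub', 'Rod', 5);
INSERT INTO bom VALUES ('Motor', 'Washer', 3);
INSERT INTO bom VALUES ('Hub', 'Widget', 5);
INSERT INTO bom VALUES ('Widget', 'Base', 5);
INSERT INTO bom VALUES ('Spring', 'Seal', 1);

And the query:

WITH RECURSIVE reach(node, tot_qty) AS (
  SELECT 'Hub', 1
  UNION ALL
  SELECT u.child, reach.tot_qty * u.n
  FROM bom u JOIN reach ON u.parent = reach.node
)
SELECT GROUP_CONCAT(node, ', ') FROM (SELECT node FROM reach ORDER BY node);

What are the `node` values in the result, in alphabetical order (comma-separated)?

Base, Hub, Rod, Widget

Base: (Hub, tot_qty=1).
Iteration 1: components of {Hub} -> Rod = 1*5 = 5, Widget = 1*5 = 5.
Iteration 2: components of {Rod,Widget} -> Base = 5*5 = 25.
Iteration 3: no further components; recursion stops.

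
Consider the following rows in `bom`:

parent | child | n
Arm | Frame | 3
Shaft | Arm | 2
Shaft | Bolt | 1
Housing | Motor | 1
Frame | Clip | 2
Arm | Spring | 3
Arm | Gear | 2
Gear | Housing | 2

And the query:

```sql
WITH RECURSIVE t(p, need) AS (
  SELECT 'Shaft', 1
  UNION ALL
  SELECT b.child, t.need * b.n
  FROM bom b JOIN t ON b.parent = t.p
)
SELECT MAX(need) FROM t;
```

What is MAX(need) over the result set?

Base: (Shaft, need=1).
Iteration 1: components of {Shaft} -> Arm = 1*2 = 2, Bolt = 1*1 = 1.
Iteration 2: components of {Arm,Bolt} -> Frame = 2*3 = 6, Gear = 2*2 = 4, Spring = 2*3 = 6.
Iteration 3: components of {Frame,Gear,Spring} -> Clip = 6*2 = 12, Housing = 4*2 = 8.
Iteration 4: components of {Clip,Housing} -> Motor = 8*1 = 8.
Iteration 5: no further components; recursion stops.
need values: 1, 2, 1, 4, 6, 6, 8, 12, 8; the maximum is 12.

12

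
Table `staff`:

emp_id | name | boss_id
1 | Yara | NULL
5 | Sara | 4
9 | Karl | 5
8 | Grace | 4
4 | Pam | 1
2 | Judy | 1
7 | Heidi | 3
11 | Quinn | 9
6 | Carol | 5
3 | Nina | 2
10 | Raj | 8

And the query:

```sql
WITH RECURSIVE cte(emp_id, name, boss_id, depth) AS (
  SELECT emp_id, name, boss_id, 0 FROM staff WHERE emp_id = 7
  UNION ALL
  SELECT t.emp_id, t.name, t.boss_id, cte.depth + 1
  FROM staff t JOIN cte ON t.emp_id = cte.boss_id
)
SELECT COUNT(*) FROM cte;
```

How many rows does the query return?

4

Base: emp_id=7 (Heidi), boss_id=3, depth 0.
Iteration 1: join on emp_id=3 -> Nina (id 3, boss_id=2, depth 1).
Iteration 2: join on emp_id=2 -> Judy (id 2, boss_id=1, depth 2).
Iteration 3: join on emp_id=1 -> Yara (id 1, boss_id=NULL, depth 3).
Iteration 4: boss_id is NULL; no match; recursion stops.
Total rows emitted: 4.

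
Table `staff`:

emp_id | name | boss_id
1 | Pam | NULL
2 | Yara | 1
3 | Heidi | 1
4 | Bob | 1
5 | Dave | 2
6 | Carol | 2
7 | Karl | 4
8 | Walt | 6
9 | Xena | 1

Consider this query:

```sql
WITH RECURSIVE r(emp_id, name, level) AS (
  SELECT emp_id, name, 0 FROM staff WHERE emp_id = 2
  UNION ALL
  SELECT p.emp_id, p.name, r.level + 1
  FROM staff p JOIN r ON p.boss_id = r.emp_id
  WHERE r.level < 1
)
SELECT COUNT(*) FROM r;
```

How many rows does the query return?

Base: emp_id=2 (Yara) at level 0.
Iteration 1: rows with boss_id in {2} -> Dave (id 5, level 1), Carol (id 6, level 1).
Iteration 2: level < 1 fails for all current rows; recursion stops.
Total rows emitted: 3.

3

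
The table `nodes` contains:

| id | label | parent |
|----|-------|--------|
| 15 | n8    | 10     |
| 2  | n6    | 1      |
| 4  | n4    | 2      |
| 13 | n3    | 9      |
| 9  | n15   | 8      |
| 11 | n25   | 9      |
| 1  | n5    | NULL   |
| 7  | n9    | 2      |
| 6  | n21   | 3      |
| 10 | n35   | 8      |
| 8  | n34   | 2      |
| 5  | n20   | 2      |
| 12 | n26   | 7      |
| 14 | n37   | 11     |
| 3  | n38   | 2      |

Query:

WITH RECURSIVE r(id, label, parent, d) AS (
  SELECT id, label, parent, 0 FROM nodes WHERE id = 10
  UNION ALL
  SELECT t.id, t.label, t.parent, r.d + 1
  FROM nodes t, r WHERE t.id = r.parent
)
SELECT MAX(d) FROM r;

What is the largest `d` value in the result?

3

Base: id=10 (n35), parent=8, d 0.
Iteration 1: join on id=8 -> n34 (id 8, parent=2, d 1).
Iteration 2: join on id=2 -> n6 (id 2, parent=1, d 2).
Iteration 3: join on id=1 -> n5 (id 1, parent=NULL, d 3).
Iteration 4: parent is NULL; no match; recursion stops.
d values: 0, 1, 2, 3; the maximum is 3.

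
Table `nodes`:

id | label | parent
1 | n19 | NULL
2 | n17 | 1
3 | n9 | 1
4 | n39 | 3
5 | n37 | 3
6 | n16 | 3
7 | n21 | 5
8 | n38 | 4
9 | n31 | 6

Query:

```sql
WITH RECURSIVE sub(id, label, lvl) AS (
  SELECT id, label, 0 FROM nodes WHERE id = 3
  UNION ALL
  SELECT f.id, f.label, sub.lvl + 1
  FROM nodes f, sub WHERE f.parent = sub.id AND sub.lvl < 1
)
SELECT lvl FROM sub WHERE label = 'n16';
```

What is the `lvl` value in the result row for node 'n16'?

1

Base: id=3 (n9) at lvl 0.
Iteration 1: rows with parent in {3} -> n39 (id 4, lvl 1), n37 (id 5, lvl 1), n16 (id 6, lvl 1).
Iteration 2: lvl < 1 fails for all current rows; recursion stops.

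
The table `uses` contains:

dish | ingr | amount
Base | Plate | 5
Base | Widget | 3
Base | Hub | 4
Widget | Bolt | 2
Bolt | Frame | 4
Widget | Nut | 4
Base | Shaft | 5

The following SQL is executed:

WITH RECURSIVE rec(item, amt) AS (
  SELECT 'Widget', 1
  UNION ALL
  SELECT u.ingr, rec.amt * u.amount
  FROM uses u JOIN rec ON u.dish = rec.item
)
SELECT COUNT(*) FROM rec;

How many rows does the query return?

Base: (Widget, amt=1).
Iteration 1: components of {Widget} -> Bolt = 1*2 = 2, Nut = 1*4 = 4.
Iteration 2: components of {Bolt,Nut} -> Frame = 2*4 = 8.
Iteration 3: no further components; recursion stops.
Total rows emitted: 4.

4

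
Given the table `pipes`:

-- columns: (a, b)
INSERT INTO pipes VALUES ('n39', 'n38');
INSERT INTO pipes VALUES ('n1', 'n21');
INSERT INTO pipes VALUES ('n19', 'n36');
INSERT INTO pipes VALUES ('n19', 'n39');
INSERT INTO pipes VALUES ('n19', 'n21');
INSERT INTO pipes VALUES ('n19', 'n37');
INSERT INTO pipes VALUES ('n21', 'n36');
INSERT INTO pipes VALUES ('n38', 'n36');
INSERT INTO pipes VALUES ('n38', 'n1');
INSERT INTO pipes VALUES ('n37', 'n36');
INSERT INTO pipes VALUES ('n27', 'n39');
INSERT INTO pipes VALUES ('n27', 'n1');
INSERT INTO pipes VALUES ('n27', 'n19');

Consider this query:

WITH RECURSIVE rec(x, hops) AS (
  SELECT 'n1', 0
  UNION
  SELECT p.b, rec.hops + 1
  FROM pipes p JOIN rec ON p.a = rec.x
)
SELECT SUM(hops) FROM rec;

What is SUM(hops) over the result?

3

Base: (n1, hops=0).
Iteration 1: edges from {n1} -> (n21, hops=1).
Iteration 2: edges from {n21} -> (n36, hops=2).
Iteration 3: no outgoing edges from {n36}; recursion stops.
SUM(hops) = 0 + 1 + 2 = 3.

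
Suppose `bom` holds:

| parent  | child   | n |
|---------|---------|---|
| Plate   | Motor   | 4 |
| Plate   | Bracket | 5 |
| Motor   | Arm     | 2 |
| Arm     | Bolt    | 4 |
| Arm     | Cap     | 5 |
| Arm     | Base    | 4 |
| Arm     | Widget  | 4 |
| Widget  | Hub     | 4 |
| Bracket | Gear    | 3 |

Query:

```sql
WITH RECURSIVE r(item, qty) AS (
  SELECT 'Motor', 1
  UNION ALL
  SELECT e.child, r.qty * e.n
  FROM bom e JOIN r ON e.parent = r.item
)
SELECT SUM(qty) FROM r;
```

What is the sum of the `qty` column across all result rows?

Base: (Motor, qty=1).
Iteration 1: components of {Motor} -> Arm = 1*2 = 2.
Iteration 2: components of {Arm} -> Base = 2*4 = 8, Bolt = 2*4 = 8, Cap = 2*5 = 10, Widget = 2*4 = 8.
Iteration 3: components of {Base,Bolt,Cap,Widget} -> Hub = 8*4 = 32.
Iteration 4: no further components; recursion stops.
SUM(qty) = 1 + 2 + 8 + 10 + 8 + 8 + 32 = 69.

69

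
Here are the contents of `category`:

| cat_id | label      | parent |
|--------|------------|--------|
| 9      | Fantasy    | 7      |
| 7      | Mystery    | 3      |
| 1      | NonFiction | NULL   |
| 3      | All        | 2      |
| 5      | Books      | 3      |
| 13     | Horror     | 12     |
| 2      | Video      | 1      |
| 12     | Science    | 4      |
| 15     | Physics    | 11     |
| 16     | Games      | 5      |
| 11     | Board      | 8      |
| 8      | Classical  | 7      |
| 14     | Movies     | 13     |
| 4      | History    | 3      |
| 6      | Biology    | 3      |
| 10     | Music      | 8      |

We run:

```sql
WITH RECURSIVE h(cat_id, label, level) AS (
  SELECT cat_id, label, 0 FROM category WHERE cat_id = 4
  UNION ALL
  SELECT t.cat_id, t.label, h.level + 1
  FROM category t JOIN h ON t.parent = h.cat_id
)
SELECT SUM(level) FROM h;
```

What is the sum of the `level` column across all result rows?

Base: cat_id=4 (History) at level 0.
Iteration 1: rows with parent in {4} -> Science (id 12, level 1).
Iteration 2: rows with parent in {12} -> Horror (id 13, level 2).
Iteration 3: rows with parent in {13} -> Movies (id 14, level 3).
Iteration 4: no rows with parent in {14}; recursion stops.
SUM(level) = 0 + 1 + 2 + 3 = 6.

6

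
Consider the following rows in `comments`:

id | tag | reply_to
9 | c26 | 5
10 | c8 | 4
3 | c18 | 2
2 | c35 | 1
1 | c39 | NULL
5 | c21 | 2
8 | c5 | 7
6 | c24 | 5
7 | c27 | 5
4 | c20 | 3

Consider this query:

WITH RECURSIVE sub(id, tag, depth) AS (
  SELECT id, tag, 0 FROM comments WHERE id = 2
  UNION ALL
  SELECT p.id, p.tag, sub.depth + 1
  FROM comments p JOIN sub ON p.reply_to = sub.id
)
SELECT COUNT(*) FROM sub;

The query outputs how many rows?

9

Base: id=2 (c35) at depth 0.
Iteration 1: rows with reply_to in {2} -> c18 (id 3, depth 1), c21 (id 5, depth 1).
Iteration 2: rows with reply_to in {3,5} -> c20 (id 4, depth 2), c24 (id 6, depth 2), c27 (id 7, depth 2), c26 (id 9, depth 2).
Iteration 3: rows with reply_to in {4,6,7,9} -> c5 (id 8, depth 3), c8 (id 10, depth 3).
Iteration 4: no rows with reply_to in {8,10}; recursion stops.
Total rows emitted: 9.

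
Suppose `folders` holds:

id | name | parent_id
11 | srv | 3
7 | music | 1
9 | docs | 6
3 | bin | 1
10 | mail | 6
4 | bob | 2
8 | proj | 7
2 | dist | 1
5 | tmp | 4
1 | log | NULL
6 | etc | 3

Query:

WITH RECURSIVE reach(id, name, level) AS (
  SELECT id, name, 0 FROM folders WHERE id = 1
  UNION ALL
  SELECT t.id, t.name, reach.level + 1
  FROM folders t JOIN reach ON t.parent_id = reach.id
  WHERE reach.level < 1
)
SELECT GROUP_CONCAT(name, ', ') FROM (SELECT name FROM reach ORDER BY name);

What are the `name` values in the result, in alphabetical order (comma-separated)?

bin, dist, log, music

Base: id=1 (log) at level 0.
Iteration 1: rows with parent_id in {1} -> dist (id 2, level 1), bin (id 3, level 1), music (id 7, level 1).
Iteration 2: level < 1 fails for all current rows; recursion stops.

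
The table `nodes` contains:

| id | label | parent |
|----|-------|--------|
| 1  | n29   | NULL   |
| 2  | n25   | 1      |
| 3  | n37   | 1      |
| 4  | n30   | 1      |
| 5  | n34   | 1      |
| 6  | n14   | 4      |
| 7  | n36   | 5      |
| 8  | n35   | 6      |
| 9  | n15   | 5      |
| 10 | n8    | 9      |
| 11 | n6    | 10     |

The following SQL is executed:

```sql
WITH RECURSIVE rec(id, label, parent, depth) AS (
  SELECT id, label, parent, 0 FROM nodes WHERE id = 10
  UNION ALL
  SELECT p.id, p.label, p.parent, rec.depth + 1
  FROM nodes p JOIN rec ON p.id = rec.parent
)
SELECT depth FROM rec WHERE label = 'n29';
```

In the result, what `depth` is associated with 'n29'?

3

Base: id=10 (n8), parent=9, depth 0.
Iteration 1: join on id=9 -> n15 (id 9, parent=5, depth 1).
Iteration 2: join on id=5 -> n34 (id 5, parent=1, depth 2).
Iteration 3: join on id=1 -> n29 (id 1, parent=NULL, depth 3).
Iteration 4: parent is NULL; no match; recursion stops.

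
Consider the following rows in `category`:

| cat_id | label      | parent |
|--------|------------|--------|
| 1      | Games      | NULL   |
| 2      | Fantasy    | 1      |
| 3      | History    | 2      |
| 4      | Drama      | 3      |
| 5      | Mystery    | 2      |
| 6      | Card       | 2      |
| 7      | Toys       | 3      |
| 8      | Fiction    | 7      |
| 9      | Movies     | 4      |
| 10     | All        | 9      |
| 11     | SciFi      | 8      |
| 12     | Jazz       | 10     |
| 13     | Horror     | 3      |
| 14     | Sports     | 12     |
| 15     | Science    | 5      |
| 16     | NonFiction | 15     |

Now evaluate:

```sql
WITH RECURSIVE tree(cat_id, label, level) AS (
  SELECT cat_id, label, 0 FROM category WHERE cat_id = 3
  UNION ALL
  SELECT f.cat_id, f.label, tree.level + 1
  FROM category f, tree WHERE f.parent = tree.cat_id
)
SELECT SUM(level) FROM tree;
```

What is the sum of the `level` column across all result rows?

Base: cat_id=3 (History) at level 0.
Iteration 1: rows with parent in {3} -> Drama (id 4, level 1), Toys (id 7, level 1), Horror (id 13, level 1).
Iteration 2: rows with parent in {4,7,13} -> Fiction (id 8, level 2), Movies (id 9, level 2).
Iteration 3: rows with parent in {8,9} -> All (id 10, level 3), SciFi (id 11, level 3).
Iteration 4: rows with parent in {10,11} -> Jazz (id 12, level 4).
Iteration 5: rows with parent in {12} -> Sports (id 14, level 5).
Iteration 6: no rows with parent in {14}; recursion stops.
SUM(level) = 0 + 1 + 1 + 1 + 2 + 2 + 3 + 3 + 4 + 5 = 22.

22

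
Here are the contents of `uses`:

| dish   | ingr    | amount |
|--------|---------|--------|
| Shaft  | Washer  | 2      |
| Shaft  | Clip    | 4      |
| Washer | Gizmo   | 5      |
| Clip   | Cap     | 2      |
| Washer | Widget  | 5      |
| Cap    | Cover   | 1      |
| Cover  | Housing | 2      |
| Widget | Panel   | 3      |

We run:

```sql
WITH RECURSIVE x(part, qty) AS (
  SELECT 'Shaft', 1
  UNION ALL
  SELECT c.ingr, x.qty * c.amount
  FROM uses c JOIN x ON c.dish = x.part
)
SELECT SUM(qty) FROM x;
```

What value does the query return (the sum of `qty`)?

Base: (Shaft, qty=1).
Iteration 1: components of {Shaft} -> Clip = 1*4 = 4, Washer = 1*2 = 2.
Iteration 2: components of {Clip,Washer} -> Cap = 4*2 = 8, Gizmo = 2*5 = 10, Widget = 2*5 = 10.
Iteration 3: components of {Cap,Gizmo,Widget} -> Cover = 8*1 = 8, Panel = 10*3 = 30.
Iteration 4: components of {Cover,Panel} -> Housing = 8*2 = 16.
Iteration 5: no further components; recursion stops.
SUM(qty) = 1 + 2 + 4 + 10 + 10 + 8 + 30 + 8 + 16 = 89.

89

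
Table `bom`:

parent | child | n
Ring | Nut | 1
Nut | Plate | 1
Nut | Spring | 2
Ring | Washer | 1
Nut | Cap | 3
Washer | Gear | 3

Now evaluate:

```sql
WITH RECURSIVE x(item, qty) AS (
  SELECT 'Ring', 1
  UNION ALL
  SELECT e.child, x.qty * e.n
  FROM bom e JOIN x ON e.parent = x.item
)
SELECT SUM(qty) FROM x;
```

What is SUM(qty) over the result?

12

Base: (Ring, qty=1).
Iteration 1: components of {Ring} -> Nut = 1*1 = 1, Washer = 1*1 = 1.
Iteration 2: components of {Nut,Washer} -> Cap = 1*3 = 3, Gear = 1*3 = 3, Plate = 1*1 = 1, Spring = 1*2 = 2.
Iteration 3: no further components; recursion stops.
SUM(qty) = 1 + 1 + 1 + 1 + 2 + 3 + 3 = 12.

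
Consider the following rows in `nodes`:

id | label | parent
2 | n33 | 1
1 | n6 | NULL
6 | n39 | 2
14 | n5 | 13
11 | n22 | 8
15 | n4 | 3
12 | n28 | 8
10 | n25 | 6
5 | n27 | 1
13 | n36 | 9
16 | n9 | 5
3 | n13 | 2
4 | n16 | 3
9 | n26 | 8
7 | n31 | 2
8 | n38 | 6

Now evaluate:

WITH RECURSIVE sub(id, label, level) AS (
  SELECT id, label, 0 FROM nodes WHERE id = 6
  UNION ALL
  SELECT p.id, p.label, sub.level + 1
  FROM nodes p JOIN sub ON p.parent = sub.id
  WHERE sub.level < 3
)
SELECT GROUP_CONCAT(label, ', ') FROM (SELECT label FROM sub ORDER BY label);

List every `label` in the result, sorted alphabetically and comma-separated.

n22, n25, n26, n28, n36, n38, n39

Base: id=6 (n39) at level 0.
Iteration 1: rows with parent in {6} -> n38 (id 8, level 1), n25 (id 10, level 1).
Iteration 2: rows with parent in {8,10} -> n26 (id 9, level 2), n22 (id 11, level 2), n28 (id 12, level 2).
Iteration 3: rows with parent in {9,11,12} -> n36 (id 13, level 3).
Iteration 4: level < 3 fails for all current rows; recursion stops.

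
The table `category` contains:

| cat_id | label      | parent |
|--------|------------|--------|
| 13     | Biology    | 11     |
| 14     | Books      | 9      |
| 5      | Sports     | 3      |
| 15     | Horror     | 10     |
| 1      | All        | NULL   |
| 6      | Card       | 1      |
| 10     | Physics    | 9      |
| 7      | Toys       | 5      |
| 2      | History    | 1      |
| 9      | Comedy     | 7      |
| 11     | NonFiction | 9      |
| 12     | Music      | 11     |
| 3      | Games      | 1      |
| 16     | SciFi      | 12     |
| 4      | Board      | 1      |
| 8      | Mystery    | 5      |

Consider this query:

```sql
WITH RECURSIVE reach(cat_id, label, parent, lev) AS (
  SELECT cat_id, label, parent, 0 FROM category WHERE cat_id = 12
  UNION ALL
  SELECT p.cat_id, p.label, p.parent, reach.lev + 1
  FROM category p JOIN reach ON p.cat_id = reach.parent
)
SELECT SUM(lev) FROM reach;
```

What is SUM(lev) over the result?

21

Base: cat_id=12 (Music), parent=11, lev 0.
Iteration 1: join on cat_id=11 -> NonFiction (id 11, parent=9, lev 1).
Iteration 2: join on cat_id=9 -> Comedy (id 9, parent=7, lev 2).
Iteration 3: join on cat_id=7 -> Toys (id 7, parent=5, lev 3).
Iteration 4: join on cat_id=5 -> Sports (id 5, parent=3, lev 4).
Iteration 5: join on cat_id=3 -> Games (id 3, parent=1, lev 5).
Iteration 6: join on cat_id=1 -> All (id 1, parent=NULL, lev 6).
Iteration 7: parent is NULL; no match; recursion stops.
SUM(lev) = 0 + 1 + 2 + 3 + 4 + 5 + 6 = 21.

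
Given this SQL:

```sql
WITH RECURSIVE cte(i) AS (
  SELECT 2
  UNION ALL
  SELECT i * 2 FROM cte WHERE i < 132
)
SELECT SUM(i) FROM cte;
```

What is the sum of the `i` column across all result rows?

Base: i=2.
Iteration 1: 2 < 132 holds -> i = 2 * 2 = 4.
Iteration 2: 4 < 132 holds -> i = 4 * 2 = 8.
Iteration 3: 8 < 132 holds -> i = 8 * 2 = 16.
Iteration 4: 16 < 132 holds -> i = 16 * 2 = 32.
Iteration 5: 32 < 132 holds -> i = 32 * 2 = 64.
Iteration 6: 64 < 132 holds -> i = 64 * 2 = 128.
Iteration 7: 128 < 132 holds -> i = 128 * 2 = 256.
Iteration 8: 256 < 132 fails; recursion stops.
SUM(i) = 2 + 4 + 8 + 16 + 32 + 64 + 128 + 256 = 510.

510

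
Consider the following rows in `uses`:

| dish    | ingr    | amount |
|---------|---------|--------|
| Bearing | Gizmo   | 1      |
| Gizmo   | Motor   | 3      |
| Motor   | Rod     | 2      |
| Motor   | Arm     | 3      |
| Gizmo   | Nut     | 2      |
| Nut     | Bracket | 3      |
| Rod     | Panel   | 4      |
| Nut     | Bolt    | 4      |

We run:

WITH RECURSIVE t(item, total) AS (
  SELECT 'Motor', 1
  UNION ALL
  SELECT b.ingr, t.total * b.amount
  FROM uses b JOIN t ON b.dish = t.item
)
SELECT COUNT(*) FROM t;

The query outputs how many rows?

4

Base: (Motor, total=1).
Iteration 1: components of {Motor} -> Arm = 1*3 = 3, Rod = 1*2 = 2.
Iteration 2: components of {Arm,Rod} -> Panel = 2*4 = 8.
Iteration 3: no further components; recursion stops.
Total rows emitted: 4.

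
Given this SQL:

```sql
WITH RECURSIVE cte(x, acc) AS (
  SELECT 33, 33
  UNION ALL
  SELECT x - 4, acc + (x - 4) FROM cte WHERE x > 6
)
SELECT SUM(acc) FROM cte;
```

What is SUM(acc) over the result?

852

Base: x=33, acc=33.
Iteration 1: 33 > 6 holds -> x = 33 - 4 = 29, acc = 33 + 29 = 62.
Iteration 2: 29 > 6 holds -> x = 29 - 4 = 25, acc = 62 + 25 = 87.
Iteration 3: 25 > 6 holds -> x = 25 - 4 = 21, acc = 87 + 21 = 108.
Iteration 4: 21 > 6 holds -> x = 21 - 4 = 17, acc = 108 + 17 = 125.
Iteration 5: 17 > 6 holds -> x = 17 - 4 = 13, acc = 125 + 13 = 138.
Iteration 6: 13 > 6 holds -> x = 13 - 4 = 9, acc = 138 + 9 = 147.
Iteration 7: 9 > 6 holds -> x = 9 - 4 = 5, acc = 147 + 5 = 152.
Iteration 8: 5 > 6 fails; recursion stops.
SUM(acc) = 33 + 62 + 87 + 108 + 125 + 138 + 147 + 152 = 852.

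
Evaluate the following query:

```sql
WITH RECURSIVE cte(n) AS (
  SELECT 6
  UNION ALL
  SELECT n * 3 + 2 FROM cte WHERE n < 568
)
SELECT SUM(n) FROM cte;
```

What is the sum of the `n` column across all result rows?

Base: n=6.
Iteration 1: 6 < 568 holds -> n = 6 * 3 + 2 = 20.
Iteration 2: 20 < 568 holds -> n = 20 * 3 + 2 = 62.
Iteration 3: 62 < 568 holds -> n = 62 * 3 + 2 = 188.
Iteration 4: 188 < 568 holds -> n = 188 * 3 + 2 = 566.
Iteration 5: 566 < 568 holds -> n = 566 * 3 + 2 = 1700.
Iteration 6: 1700 < 568 fails; recursion stops.
SUM(n) = 6 + 20 + 62 + 188 + 566 + 1700 = 2542.

2542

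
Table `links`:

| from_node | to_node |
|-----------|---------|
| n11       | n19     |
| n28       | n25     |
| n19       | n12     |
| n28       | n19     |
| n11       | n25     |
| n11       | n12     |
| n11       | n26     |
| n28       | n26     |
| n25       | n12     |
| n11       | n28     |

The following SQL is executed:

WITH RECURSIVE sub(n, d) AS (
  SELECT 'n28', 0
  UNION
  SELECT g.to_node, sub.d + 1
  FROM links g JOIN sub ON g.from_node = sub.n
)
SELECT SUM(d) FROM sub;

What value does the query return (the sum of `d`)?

Base: (n28, d=0).
Iteration 1: edges from {n28} -> (n19, d=1), (n25, d=1), (n26, d=1).
Iteration 2: edges from {n19,n25,n26} -> (n12, d=2). [UNION drops 1 duplicate row(s)]
Iteration 3: no outgoing edges from {n12}; recursion stops.
SUM(d) = 0 + 1 + 1 + 1 + 2 = 5.

5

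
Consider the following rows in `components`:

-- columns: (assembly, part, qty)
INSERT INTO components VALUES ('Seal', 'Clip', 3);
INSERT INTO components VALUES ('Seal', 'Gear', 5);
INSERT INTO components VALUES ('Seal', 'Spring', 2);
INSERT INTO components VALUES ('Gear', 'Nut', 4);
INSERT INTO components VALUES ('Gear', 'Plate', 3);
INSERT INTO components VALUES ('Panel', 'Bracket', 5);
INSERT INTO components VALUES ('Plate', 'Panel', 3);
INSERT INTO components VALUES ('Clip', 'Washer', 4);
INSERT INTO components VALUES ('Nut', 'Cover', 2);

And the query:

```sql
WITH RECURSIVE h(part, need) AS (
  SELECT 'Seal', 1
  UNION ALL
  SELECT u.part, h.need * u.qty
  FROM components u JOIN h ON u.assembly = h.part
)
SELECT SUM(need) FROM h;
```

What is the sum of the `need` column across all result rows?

368

Base: (Seal, need=1).
Iteration 1: components of {Seal} -> Clip = 1*3 = 3, Gear = 1*5 = 5, Spring = 1*2 = 2.
Iteration 2: components of {Clip,Gear,Spring} -> Nut = 5*4 = 20, Plate = 5*3 = 15, Washer = 3*4 = 12.
Iteration 3: components of {Nut,Plate,Washer} -> Cover = 20*2 = 40, Panel = 15*3 = 45.
Iteration 4: components of {Cover,Panel} -> Bracket = 45*5 = 225.
Iteration 5: no further components; recursion stops.
SUM(need) = 1 + 5 + 3 + 2 + 15 + 20 + 12 + 45 + 40 + 225 = 368.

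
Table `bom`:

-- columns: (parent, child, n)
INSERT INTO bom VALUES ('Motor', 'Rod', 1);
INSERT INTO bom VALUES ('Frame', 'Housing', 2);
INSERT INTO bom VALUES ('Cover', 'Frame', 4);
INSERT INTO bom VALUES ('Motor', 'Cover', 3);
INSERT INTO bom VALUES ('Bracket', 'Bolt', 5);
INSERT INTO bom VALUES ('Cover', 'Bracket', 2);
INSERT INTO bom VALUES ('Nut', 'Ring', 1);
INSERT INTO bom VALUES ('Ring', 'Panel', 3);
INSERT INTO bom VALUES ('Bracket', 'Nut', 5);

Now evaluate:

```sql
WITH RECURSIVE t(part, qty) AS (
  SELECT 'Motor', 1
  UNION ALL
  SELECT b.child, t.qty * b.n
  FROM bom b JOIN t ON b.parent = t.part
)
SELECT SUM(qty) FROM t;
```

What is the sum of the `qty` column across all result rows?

Base: (Motor, qty=1).
Iteration 1: components of {Motor} -> Cover = 1*3 = 3, Rod = 1*1 = 1.
Iteration 2: components of {Cover,Rod} -> Bracket = 3*2 = 6, Frame = 3*4 = 12.
Iteration 3: components of {Bracket,Frame} -> Bolt = 6*5 = 30, Housing = 12*2 = 24, Nut = 6*5 = 30.
Iteration 4: components of {Bolt,Housing,Nut} -> Ring = 30*1 = 30.
Iteration 5: components of {Ring} -> Panel = 30*3 = 90.
Iteration 6: no further components; recursion stops.
SUM(qty) = 1 + 3 + 1 + 12 + 6 + 24 + 30 + 30 + 30 + 90 = 227.

227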